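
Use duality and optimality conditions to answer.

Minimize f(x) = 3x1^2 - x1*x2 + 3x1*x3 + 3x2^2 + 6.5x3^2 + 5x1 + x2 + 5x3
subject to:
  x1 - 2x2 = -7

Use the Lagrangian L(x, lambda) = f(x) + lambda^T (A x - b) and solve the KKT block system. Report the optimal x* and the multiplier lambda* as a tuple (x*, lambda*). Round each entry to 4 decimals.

Form the Lagrangian:
  L(x, lambda) = (1/2) x^T Q x + c^T x + lambda^T (A x - b)
Stationarity (grad_x L = 0): Q x + c + A^T lambda = 0.
Primal feasibility: A x = b.

This gives the KKT block system:
  [ Q   A^T ] [ x     ]   [-c ]
  [ A    0  ] [ lambda ] = [ b ]

Solving the linear system:
  x*      = (-1.9536, 2.5232, 0.0662)
  lambda* = (9.0464)
  f(x*)   = 28.2053

x* = (-1.9536, 2.5232, 0.0662), lambda* = (9.0464)


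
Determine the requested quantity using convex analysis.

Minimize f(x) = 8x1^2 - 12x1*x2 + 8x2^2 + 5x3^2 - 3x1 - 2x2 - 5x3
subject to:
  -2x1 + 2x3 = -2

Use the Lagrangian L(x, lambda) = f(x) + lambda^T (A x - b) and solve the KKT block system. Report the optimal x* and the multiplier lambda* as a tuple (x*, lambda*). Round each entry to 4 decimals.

Form the Lagrangian:
  L(x, lambda) = (1/2) x^T Q x + c^T x + lambda^T (A x - b)
Stationarity (grad_x L = 0): Q x + c + A^T lambda = 0.
Primal feasibility: A x = b.

This gives the KKT block system:
  [ Q   A^T ] [ x     ]   [-c ]
  [ A    0  ] [ lambda ] = [ b ]

Solving the linear system:
  x*      = (1.1471, 0.9853, 0.1471)
  lambda* = (1.7647)
  f(x*)   = -1.3088

x* = (1.1471, 0.9853, 0.1471), lambda* = (1.7647)


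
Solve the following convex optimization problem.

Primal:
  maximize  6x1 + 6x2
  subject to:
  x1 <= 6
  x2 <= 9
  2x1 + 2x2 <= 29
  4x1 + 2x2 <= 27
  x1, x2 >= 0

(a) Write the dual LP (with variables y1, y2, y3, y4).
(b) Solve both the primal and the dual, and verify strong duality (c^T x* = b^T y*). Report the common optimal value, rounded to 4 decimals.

The standard primal-dual pair for 'max c^T x s.t. A x <= b, x >= 0' is:
  Dual:  min b^T y  s.t.  A^T y >= c,  y >= 0.

So the dual LP is:
  minimize  6y1 + 9y2 + 29y3 + 27y4
  subject to:
    y1 + 2y3 + 4y4 >= 6
    y2 + 2y3 + 2y4 >= 6
    y1, y2, y3, y4 >= 0

Solving the primal: x* = (2.25, 9).
  primal value c^T x* = 67.5.
Solving the dual: y* = (0, 3, 0, 1.5).
  dual value b^T y* = 67.5.
Strong duality: c^T x* = b^T y*. Confirmed.

67.5


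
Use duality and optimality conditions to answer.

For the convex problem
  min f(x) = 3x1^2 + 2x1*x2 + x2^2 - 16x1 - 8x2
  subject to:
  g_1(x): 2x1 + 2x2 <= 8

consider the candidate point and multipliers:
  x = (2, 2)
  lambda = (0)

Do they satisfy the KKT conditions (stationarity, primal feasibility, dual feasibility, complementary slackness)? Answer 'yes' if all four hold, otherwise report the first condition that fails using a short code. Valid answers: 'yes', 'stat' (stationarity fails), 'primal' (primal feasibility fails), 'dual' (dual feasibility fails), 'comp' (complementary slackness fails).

Gradient of f: grad f(x) = Q x + c = (0, 0)
Constraint values g_i(x) = a_i^T x - b_i:
  g_1((2, 2)) = 0
Stationarity residual: grad f(x) + sum_i lambda_i a_i = (0, 0)
  -> stationarity OK
Primal feasibility (all g_i <= 0): OK
Dual feasibility (all lambda_i >= 0): OK
Complementary slackness (lambda_i * g_i(x) = 0 for all i): OK

Verdict: yes, KKT holds.

yes


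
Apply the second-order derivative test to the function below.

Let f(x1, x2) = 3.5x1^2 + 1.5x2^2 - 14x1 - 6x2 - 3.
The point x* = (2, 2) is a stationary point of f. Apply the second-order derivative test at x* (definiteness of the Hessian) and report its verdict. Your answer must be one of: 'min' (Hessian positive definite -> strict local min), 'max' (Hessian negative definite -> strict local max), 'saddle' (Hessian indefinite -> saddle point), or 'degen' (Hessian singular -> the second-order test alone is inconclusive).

Compute the Hessian H = grad^2 f:
  H = [[7, 0], [0, 3]]
Verify stationarity: grad f(x*) = H x* + g = (0, 0).
Eigenvalues of H: 3, 7.
Both eigenvalues > 0, so H is positive definite -> x* is a strict local min.

min


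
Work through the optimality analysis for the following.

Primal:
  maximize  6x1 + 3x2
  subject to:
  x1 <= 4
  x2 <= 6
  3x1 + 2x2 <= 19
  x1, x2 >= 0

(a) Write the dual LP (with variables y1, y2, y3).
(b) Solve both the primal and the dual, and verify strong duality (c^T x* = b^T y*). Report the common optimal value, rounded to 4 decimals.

The standard primal-dual pair for 'max c^T x s.t. A x <= b, x >= 0' is:
  Dual:  min b^T y  s.t.  A^T y >= c,  y >= 0.

So the dual LP is:
  minimize  4y1 + 6y2 + 19y3
  subject to:
    y1 + 3y3 >= 6
    y2 + 2y3 >= 3
    y1, y2, y3 >= 0

Solving the primal: x* = (4, 3.5).
  primal value c^T x* = 34.5.
Solving the dual: y* = (1.5, 0, 1.5).
  dual value b^T y* = 34.5.
Strong duality: c^T x* = b^T y*. Confirmed.

34.5


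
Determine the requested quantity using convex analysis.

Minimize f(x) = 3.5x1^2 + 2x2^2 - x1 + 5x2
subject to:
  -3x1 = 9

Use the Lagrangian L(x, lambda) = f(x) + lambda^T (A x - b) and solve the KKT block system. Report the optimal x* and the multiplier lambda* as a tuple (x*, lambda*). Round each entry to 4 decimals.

Form the Lagrangian:
  L(x, lambda) = (1/2) x^T Q x + c^T x + lambda^T (A x - b)
Stationarity (grad_x L = 0): Q x + c + A^T lambda = 0.
Primal feasibility: A x = b.

This gives the KKT block system:
  [ Q   A^T ] [ x     ]   [-c ]
  [ A    0  ] [ lambda ] = [ b ]

Solving the linear system:
  x*      = (-3, -1.25)
  lambda* = (-7.3333)
  f(x*)   = 31.375

x* = (-3, -1.25), lambda* = (-7.3333)


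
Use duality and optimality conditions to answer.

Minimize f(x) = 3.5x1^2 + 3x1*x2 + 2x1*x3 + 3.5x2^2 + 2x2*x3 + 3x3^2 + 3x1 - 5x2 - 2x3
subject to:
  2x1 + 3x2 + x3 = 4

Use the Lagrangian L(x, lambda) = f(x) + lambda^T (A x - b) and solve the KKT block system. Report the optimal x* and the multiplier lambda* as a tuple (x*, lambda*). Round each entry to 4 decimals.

Form the Lagrangian:
  L(x, lambda) = (1/2) x^T Q x + c^T x + lambda^T (A x - b)
Stationarity (grad_x L = 0): Q x + c + A^T lambda = 0.
Primal feasibility: A x = b.

This gives the KKT block system:
  [ Q   A^T ] [ x     ]   [-c ]
  [ A    0  ] [ lambda ] = [ b ]

Solving the linear system:
  x*      = (-0.7343, 1.7203, 0.3077)
  lambda* = (-1.8182)
  f(x*)   = -2.0734

x* = (-0.7343, 1.7203, 0.3077), lambda* = (-1.8182)


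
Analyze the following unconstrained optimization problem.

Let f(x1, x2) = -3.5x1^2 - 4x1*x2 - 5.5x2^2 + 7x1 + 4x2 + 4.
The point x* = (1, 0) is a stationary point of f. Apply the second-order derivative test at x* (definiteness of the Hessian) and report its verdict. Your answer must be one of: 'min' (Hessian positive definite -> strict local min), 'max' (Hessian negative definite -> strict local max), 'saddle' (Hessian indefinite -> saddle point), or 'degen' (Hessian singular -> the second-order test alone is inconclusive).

Compute the Hessian H = grad^2 f:
  H = [[-7, -4], [-4, -11]]
Verify stationarity: grad f(x*) = H x* + g = (0, 0).
Eigenvalues of H: -13.4721, -4.5279.
Both eigenvalues < 0, so H is negative definite -> x* is a strict local max.

max


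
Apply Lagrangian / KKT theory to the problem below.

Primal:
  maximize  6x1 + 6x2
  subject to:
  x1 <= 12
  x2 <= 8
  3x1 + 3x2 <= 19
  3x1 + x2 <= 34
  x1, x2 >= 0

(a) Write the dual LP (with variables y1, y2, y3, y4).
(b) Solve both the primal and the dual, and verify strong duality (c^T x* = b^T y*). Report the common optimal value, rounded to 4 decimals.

The standard primal-dual pair for 'max c^T x s.t. A x <= b, x >= 0' is:
  Dual:  min b^T y  s.t.  A^T y >= c,  y >= 0.

So the dual LP is:
  minimize  12y1 + 8y2 + 19y3 + 34y4
  subject to:
    y1 + 3y3 + 3y4 >= 6
    y2 + 3y3 + y4 >= 6
    y1, y2, y3, y4 >= 0

Solving the primal: x* = (6.3333, 0).
  primal value c^T x* = 38.
Solving the dual: y* = (0, 0, 2, 0).
  dual value b^T y* = 38.
Strong duality: c^T x* = b^T y*. Confirmed.

38


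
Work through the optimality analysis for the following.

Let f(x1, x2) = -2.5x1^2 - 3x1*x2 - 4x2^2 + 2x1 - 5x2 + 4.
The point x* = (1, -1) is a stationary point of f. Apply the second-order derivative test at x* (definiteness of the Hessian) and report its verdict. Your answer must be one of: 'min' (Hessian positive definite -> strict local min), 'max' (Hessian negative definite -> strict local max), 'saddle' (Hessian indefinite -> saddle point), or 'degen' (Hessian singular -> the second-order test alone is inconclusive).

Compute the Hessian H = grad^2 f:
  H = [[-5, -3], [-3, -8]]
Verify stationarity: grad f(x*) = H x* + g = (0, 0).
Eigenvalues of H: -9.8541, -3.1459.
Both eigenvalues < 0, so H is negative definite -> x* is a strict local max.

max


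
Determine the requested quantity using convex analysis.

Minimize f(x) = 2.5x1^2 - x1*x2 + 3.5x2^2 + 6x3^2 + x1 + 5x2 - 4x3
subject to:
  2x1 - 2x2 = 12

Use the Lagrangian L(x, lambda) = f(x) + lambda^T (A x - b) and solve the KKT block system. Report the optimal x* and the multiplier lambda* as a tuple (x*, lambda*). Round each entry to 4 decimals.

Form the Lagrangian:
  L(x, lambda) = (1/2) x^T Q x + c^T x + lambda^T (A x - b)
Stationarity (grad_x L = 0): Q x + c + A^T lambda = 0.
Primal feasibility: A x = b.

This gives the KKT block system:
  [ Q   A^T ] [ x     ]   [-c ]
  [ A    0  ] [ lambda ] = [ b ]

Solving the linear system:
  x*      = (3, -3, 0.3333)
  lambda* = (-9.5)
  f(x*)   = 50.3333

x* = (3, -3, 0.3333), lambda* = (-9.5)


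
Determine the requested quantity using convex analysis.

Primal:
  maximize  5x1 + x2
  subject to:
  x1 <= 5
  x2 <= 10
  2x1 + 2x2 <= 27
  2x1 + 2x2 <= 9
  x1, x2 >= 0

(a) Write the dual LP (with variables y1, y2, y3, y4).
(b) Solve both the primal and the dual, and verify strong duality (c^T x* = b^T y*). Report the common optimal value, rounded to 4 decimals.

The standard primal-dual pair for 'max c^T x s.t. A x <= b, x >= 0' is:
  Dual:  min b^T y  s.t.  A^T y >= c,  y >= 0.

So the dual LP is:
  minimize  5y1 + 10y2 + 27y3 + 9y4
  subject to:
    y1 + 2y3 + 2y4 >= 5
    y2 + 2y3 + 2y4 >= 1
    y1, y2, y3, y4 >= 0

Solving the primal: x* = (4.5, 0).
  primal value c^T x* = 22.5.
Solving the dual: y* = (0, 0, 0, 2.5).
  dual value b^T y* = 22.5.
Strong duality: c^T x* = b^T y*. Confirmed.

22.5


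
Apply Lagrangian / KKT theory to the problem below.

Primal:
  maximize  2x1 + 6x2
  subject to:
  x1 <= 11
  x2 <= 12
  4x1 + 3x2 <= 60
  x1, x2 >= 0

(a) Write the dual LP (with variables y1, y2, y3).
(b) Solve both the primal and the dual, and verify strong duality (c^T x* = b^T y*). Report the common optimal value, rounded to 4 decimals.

The standard primal-dual pair for 'max c^T x s.t. A x <= b, x >= 0' is:
  Dual:  min b^T y  s.t.  A^T y >= c,  y >= 0.

So the dual LP is:
  minimize  11y1 + 12y2 + 60y3
  subject to:
    y1 + 4y3 >= 2
    y2 + 3y3 >= 6
    y1, y2, y3 >= 0

Solving the primal: x* = (6, 12).
  primal value c^T x* = 84.
Solving the dual: y* = (0, 4.5, 0.5).
  dual value b^T y* = 84.
Strong duality: c^T x* = b^T y*. Confirmed.

84


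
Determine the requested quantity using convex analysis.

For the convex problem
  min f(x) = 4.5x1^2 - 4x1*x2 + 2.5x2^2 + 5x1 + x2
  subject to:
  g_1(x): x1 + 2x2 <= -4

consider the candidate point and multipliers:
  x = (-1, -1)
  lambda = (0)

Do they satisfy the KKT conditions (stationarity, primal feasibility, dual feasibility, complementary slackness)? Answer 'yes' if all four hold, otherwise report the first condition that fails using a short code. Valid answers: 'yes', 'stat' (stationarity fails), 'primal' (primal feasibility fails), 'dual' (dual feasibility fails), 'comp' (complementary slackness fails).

Gradient of f: grad f(x) = Q x + c = (0, 0)
Constraint values g_i(x) = a_i^T x - b_i:
  g_1((-1, -1)) = 1
Stationarity residual: grad f(x) + sum_i lambda_i a_i = (0, 0)
  -> stationarity OK
Primal feasibility (all g_i <= 0): FAILS
Dual feasibility (all lambda_i >= 0): OK
Complementary slackness (lambda_i * g_i(x) = 0 for all i): OK

Verdict: the first failing condition is primal_feasibility -> primal.

primal


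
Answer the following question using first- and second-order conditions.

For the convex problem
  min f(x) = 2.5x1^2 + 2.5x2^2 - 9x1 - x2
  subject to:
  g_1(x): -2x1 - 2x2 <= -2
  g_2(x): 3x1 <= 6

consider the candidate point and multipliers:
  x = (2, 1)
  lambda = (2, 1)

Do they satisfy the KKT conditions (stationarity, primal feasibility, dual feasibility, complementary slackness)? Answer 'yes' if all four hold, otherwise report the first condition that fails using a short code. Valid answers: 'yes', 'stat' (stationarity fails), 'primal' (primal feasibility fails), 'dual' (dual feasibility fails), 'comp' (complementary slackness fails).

Gradient of f: grad f(x) = Q x + c = (1, 4)
Constraint values g_i(x) = a_i^T x - b_i:
  g_1((2, 1)) = -4
  g_2((2, 1)) = 0
Stationarity residual: grad f(x) + sum_i lambda_i a_i = (0, 0)
  -> stationarity OK
Primal feasibility (all g_i <= 0): OK
Dual feasibility (all lambda_i >= 0): OK
Complementary slackness (lambda_i * g_i(x) = 0 for all i): FAILS

Verdict: the first failing condition is complementary_slackness -> comp.

comp


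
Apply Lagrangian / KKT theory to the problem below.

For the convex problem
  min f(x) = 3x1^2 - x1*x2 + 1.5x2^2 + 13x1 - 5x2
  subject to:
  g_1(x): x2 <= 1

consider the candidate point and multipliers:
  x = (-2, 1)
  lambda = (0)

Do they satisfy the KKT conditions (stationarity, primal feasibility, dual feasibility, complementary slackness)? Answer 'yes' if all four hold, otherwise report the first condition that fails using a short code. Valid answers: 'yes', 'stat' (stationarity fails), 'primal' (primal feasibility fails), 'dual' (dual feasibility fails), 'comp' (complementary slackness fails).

Gradient of f: grad f(x) = Q x + c = (0, 0)
Constraint values g_i(x) = a_i^T x - b_i:
  g_1((-2, 1)) = 0
Stationarity residual: grad f(x) + sum_i lambda_i a_i = (0, 0)
  -> stationarity OK
Primal feasibility (all g_i <= 0): OK
Dual feasibility (all lambda_i >= 0): OK
Complementary slackness (lambda_i * g_i(x) = 0 for all i): OK

Verdict: yes, KKT holds.

yes


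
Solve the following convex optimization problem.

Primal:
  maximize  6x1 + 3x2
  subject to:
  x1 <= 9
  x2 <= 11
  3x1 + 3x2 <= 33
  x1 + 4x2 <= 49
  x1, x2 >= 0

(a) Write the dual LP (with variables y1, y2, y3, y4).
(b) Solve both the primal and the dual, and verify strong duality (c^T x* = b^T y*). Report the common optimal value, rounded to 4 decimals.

The standard primal-dual pair for 'max c^T x s.t. A x <= b, x >= 0' is:
  Dual:  min b^T y  s.t.  A^T y >= c,  y >= 0.

So the dual LP is:
  minimize  9y1 + 11y2 + 33y3 + 49y4
  subject to:
    y1 + 3y3 + y4 >= 6
    y2 + 3y3 + 4y4 >= 3
    y1, y2, y3, y4 >= 0

Solving the primal: x* = (9, 2).
  primal value c^T x* = 60.
Solving the dual: y* = (3, 0, 1, 0).
  dual value b^T y* = 60.
Strong duality: c^T x* = b^T y*. Confirmed.

60


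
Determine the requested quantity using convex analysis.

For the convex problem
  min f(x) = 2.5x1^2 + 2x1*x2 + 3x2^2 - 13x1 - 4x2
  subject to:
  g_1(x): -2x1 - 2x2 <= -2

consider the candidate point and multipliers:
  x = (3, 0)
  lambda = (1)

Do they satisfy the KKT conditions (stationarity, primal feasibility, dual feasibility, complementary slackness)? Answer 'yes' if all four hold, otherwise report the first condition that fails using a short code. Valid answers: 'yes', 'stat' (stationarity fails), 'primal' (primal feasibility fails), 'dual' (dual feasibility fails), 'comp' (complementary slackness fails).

Gradient of f: grad f(x) = Q x + c = (2, 2)
Constraint values g_i(x) = a_i^T x - b_i:
  g_1((3, 0)) = -4
Stationarity residual: grad f(x) + sum_i lambda_i a_i = (0, 0)
  -> stationarity OK
Primal feasibility (all g_i <= 0): OK
Dual feasibility (all lambda_i >= 0): OK
Complementary slackness (lambda_i * g_i(x) = 0 for all i): FAILS

Verdict: the first failing condition is complementary_slackness -> comp.

comp


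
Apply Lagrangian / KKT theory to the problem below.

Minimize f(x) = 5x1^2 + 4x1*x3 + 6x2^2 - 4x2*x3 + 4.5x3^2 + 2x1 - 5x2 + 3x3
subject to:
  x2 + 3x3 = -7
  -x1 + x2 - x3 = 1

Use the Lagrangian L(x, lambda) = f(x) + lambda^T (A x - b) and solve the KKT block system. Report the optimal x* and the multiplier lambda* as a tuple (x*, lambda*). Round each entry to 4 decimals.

Form the Lagrangian:
  L(x, lambda) = (1/2) x^T Q x + c^T x + lambda^T (A x - b)
Stationarity (grad_x L = 0): Q x + c + A^T lambda = 0.
Primal feasibility: A x = b.

This gives the KKT block system:
  [ Q   A^T ] [ x     ]   [-c ]
  [ A    0  ] [ lambda ] = [ b ]

Solving the linear system:
  x*      = (0.5948, -0.5539, -2.1487)
  lambda* = (3.6989, -0.6468)
  f(x*)   = 12.026

x* = (0.5948, -0.5539, -2.1487), lambda* = (3.6989, -0.6468)


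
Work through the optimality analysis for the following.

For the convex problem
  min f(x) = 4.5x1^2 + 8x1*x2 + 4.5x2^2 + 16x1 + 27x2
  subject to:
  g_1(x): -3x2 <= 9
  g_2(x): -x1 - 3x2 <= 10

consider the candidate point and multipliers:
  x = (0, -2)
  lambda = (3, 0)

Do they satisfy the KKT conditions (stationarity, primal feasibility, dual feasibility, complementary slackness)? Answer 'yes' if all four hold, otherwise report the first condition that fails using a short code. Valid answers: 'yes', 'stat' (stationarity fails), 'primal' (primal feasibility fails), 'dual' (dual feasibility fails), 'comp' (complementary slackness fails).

Gradient of f: grad f(x) = Q x + c = (0, 9)
Constraint values g_i(x) = a_i^T x - b_i:
  g_1((0, -2)) = -3
  g_2((0, -2)) = -4
Stationarity residual: grad f(x) + sum_i lambda_i a_i = (0, 0)
  -> stationarity OK
Primal feasibility (all g_i <= 0): OK
Dual feasibility (all lambda_i >= 0): OK
Complementary slackness (lambda_i * g_i(x) = 0 for all i): FAILS

Verdict: the first failing condition is complementary_slackness -> comp.

comp


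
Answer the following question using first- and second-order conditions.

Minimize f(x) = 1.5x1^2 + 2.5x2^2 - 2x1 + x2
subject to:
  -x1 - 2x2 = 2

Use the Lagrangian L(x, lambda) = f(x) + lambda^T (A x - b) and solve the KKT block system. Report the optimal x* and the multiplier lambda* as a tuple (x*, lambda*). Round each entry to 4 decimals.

Form the Lagrangian:
  L(x, lambda) = (1/2) x^T Q x + c^T x + lambda^T (A x - b)
Stationarity (grad_x L = 0): Q x + c + A^T lambda = 0.
Primal feasibility: A x = b.

This gives the KKT block system:
  [ Q   A^T ] [ x     ]   [-c ]
  [ A    0  ] [ lambda ] = [ b ]

Solving the linear system:
  x*      = (0, -1)
  lambda* = (-2)
  f(x*)   = 1.5

x* = (0, -1), lambda* = (-2)


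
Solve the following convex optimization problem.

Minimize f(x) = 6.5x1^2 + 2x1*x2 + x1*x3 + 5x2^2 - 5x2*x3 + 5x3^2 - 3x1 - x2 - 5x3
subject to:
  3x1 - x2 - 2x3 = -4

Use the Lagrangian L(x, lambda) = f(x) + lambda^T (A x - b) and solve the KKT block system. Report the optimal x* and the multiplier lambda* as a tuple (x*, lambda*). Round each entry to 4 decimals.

Form the Lagrangian:
  L(x, lambda) = (1/2) x^T Q x + c^T x + lambda^T (A x - b)
Stationarity (grad_x L = 0): Q x + c + A^T lambda = 0.
Primal feasibility: A x = b.

This gives the KKT block system:
  [ Q   A^T ] [ x     ]   [-c ]
  [ A    0  ] [ lambda ] = [ b ]

Solving the linear system:
  x*      = (-0.2574, 0.8586, 1.1846)
  lambda* = (1.148)
  f(x*)   = -0.7088

x* = (-0.2574, 0.8586, 1.1846), lambda* = (1.148)


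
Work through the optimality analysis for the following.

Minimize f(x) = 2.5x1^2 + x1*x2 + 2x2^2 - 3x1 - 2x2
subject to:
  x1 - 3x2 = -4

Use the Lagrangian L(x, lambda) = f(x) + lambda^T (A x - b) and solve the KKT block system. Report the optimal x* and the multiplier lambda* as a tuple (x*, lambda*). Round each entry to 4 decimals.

Form the Lagrangian:
  L(x, lambda) = (1/2) x^T Q x + c^T x + lambda^T (A x - b)
Stationarity (grad_x L = 0): Q x + c + A^T lambda = 0.
Primal feasibility: A x = b.

This gives the KKT block system:
  [ Q   A^T ] [ x     ]   [-c ]
  [ A    0  ] [ lambda ] = [ b ]

Solving the linear system:
  x*      = (0.0909, 1.3636)
  lambda* = (1.1818)
  f(x*)   = 0.8636

x* = (0.0909, 1.3636), lambda* = (1.1818)


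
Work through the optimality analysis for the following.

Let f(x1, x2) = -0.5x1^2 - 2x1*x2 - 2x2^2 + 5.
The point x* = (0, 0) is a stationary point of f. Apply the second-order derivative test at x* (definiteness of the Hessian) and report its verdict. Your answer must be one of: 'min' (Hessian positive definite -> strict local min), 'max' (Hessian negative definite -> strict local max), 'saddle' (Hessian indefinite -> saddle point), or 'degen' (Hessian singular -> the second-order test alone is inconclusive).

Compute the Hessian H = grad^2 f:
  H = [[-1, -2], [-2, -4]]
Verify stationarity: grad f(x*) = H x* + g = (0, 0).
Eigenvalues of H: -5, 0.
H has a zero eigenvalue (singular; negative semidefinite but not definite), so H is neither positive definite, negative definite, nor indefinite. The second-order test alone is inconclusive -> degen.
(Indeed, f is constant along the null direction of H through x*, so x* is not a strict local extremum.)

degen


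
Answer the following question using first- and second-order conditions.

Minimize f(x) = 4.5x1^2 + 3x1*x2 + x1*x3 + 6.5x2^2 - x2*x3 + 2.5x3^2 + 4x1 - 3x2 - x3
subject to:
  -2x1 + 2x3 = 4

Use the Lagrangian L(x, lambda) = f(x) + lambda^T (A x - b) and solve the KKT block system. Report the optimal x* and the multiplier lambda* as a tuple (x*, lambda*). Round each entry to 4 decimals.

Form the Lagrangian:
  L(x, lambda) = (1/2) x^T Q x + c^T x + lambda^T (A x - b)
Stationarity (grad_x L = 0): Q x + c + A^T lambda = 0.
Primal feasibility: A x = b.

This gives the KKT block system:
  [ Q   A^T ] [ x     ]   [-c ]
  [ A    0  ] [ lambda ] = [ b ]

Solving the linear system:
  x*      = (-1.0049, 0.5392, 0.9951)
  lambda* = (-1.2157)
  f(x*)   = -0.8848

x* = (-1.0049, 0.5392, 0.9951), lambda* = (-1.2157)


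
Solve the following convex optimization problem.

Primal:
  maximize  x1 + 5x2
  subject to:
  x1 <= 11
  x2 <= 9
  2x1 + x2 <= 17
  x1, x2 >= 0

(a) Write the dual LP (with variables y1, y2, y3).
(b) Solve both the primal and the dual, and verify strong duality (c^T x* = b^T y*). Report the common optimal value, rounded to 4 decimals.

The standard primal-dual pair for 'max c^T x s.t. A x <= b, x >= 0' is:
  Dual:  min b^T y  s.t.  A^T y >= c,  y >= 0.

So the dual LP is:
  minimize  11y1 + 9y2 + 17y3
  subject to:
    y1 + 2y3 >= 1
    y2 + y3 >= 5
    y1, y2, y3 >= 0

Solving the primal: x* = (4, 9).
  primal value c^T x* = 49.
Solving the dual: y* = (0, 4.5, 0.5).
  dual value b^T y* = 49.
Strong duality: c^T x* = b^T y*. Confirmed.

49


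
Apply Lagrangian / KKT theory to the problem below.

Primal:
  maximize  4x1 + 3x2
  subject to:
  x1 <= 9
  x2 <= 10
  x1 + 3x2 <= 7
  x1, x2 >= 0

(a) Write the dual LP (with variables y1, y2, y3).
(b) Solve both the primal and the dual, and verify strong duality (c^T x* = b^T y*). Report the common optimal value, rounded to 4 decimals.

The standard primal-dual pair for 'max c^T x s.t. A x <= b, x >= 0' is:
  Dual:  min b^T y  s.t.  A^T y >= c,  y >= 0.

So the dual LP is:
  minimize  9y1 + 10y2 + 7y3
  subject to:
    y1 + y3 >= 4
    y2 + 3y3 >= 3
    y1, y2, y3 >= 0

Solving the primal: x* = (7, 0).
  primal value c^T x* = 28.
Solving the dual: y* = (0, 0, 4).
  dual value b^T y* = 28.
Strong duality: c^T x* = b^T y*. Confirmed.

28


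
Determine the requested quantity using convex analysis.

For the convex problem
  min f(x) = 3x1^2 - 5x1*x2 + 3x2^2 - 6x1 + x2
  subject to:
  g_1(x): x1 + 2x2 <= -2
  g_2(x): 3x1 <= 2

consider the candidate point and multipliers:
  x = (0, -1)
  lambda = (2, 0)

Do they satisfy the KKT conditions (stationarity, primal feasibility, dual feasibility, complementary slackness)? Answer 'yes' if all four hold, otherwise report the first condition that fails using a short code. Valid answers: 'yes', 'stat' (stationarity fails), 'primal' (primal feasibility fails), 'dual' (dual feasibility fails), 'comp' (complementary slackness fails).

Gradient of f: grad f(x) = Q x + c = (-1, -5)
Constraint values g_i(x) = a_i^T x - b_i:
  g_1((0, -1)) = 0
  g_2((0, -1)) = -2
Stationarity residual: grad f(x) + sum_i lambda_i a_i = (1, -1)
  -> stationarity FAILS
Primal feasibility (all g_i <= 0): OK
Dual feasibility (all lambda_i >= 0): OK
Complementary slackness (lambda_i * g_i(x) = 0 for all i): OK

Verdict: the first failing condition is stationarity -> stat.

stat


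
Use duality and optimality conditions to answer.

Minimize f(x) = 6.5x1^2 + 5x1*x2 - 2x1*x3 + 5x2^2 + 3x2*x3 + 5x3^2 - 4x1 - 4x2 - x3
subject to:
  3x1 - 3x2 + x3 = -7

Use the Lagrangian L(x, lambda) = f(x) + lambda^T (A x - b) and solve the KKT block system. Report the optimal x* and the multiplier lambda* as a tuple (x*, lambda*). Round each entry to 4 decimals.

Form the Lagrangian:
  L(x, lambda) = (1/2) x^T Q x + c^T x + lambda^T (A x - b)
Stationarity (grad_x L = 0): Q x + c + A^T lambda = 0.
Primal feasibility: A x = b.

This gives the KKT block system:
  [ Q   A^T ] [ x     ]   [-c ]
  [ A    0  ] [ lambda ] = [ b ]

Solving the linear system:
  x*      = (-0.7042, 1.4202, -0.6269)
  lambda* = (1.6)
  f(x*)   = 4.4815

x* = (-0.7042, 1.4202, -0.6269), lambda* = (1.6)


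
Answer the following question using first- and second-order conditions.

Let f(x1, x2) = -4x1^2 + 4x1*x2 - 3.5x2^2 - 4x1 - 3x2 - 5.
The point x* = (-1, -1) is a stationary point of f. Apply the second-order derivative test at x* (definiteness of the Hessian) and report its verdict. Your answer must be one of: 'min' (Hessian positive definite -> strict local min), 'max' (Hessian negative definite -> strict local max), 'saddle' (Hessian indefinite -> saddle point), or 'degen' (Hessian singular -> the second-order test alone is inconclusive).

Compute the Hessian H = grad^2 f:
  H = [[-8, 4], [4, -7]]
Verify stationarity: grad f(x*) = H x* + g = (0, 0).
Eigenvalues of H: -11.5311, -3.4689.
Both eigenvalues < 0, so H is negative definite -> x* is a strict local max.

max


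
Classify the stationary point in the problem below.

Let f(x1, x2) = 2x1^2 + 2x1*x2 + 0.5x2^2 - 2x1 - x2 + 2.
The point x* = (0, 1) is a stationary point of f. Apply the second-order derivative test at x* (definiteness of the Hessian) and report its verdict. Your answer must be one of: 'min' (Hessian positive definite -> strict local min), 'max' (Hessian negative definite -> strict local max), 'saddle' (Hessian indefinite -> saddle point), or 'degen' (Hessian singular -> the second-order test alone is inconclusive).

Compute the Hessian H = grad^2 f:
  H = [[4, 2], [2, 1]]
Verify stationarity: grad f(x*) = H x* + g = (0, 0).
Eigenvalues of H: 0, 5.
H has a zero eigenvalue (singular; positive semidefinite but not definite), so H is neither positive definite, negative definite, nor indefinite. The second-order test alone is inconclusive -> degen.
(Indeed, f is constant along the null direction of H through x*, so x* is not a strict local extremum.)

degen


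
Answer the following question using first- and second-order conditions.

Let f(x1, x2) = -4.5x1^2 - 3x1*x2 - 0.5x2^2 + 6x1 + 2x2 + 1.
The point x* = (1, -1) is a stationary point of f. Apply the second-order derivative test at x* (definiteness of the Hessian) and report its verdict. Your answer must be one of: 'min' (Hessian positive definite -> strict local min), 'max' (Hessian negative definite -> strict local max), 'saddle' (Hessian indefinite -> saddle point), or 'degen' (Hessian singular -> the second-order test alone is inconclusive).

Compute the Hessian H = grad^2 f:
  H = [[-9, -3], [-3, -1]]
Verify stationarity: grad f(x*) = H x* + g = (0, 0).
Eigenvalues of H: -10, 0.
H has a zero eigenvalue (singular; negative semidefinite but not definite), so H is neither positive definite, negative definite, nor indefinite. The second-order test alone is inconclusive -> degen.
(Indeed, f is constant along the null direction of H through x*, so x* is not a strict local extremum.)

degen


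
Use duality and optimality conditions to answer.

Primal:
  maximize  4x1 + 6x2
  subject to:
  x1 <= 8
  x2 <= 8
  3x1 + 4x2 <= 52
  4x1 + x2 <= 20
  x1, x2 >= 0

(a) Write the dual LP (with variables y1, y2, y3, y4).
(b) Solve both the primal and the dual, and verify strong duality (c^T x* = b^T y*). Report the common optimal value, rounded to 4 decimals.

The standard primal-dual pair for 'max c^T x s.t. A x <= b, x >= 0' is:
  Dual:  min b^T y  s.t.  A^T y >= c,  y >= 0.

So the dual LP is:
  minimize  8y1 + 8y2 + 52y3 + 20y4
  subject to:
    y1 + 3y3 + 4y4 >= 4
    y2 + 4y3 + y4 >= 6
    y1, y2, y3, y4 >= 0

Solving the primal: x* = (3, 8).
  primal value c^T x* = 60.
Solving the dual: y* = (0, 5, 0, 1).
  dual value b^T y* = 60.
Strong duality: c^T x* = b^T y*. Confirmed.

60


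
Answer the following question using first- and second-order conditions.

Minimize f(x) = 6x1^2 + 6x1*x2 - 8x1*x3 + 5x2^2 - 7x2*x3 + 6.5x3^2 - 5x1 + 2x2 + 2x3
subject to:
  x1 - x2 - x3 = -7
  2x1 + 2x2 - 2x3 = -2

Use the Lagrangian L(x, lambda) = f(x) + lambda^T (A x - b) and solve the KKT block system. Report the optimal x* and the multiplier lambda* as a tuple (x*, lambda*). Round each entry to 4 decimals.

Form the Lagrangian:
  L(x, lambda) = (1/2) x^T Q x + c^T x + lambda^T (A x - b)
Stationarity (grad_x L = 0): Q x + c + A^T lambda = 0.
Primal feasibility: A x = b.

This gives the KKT block system:
  [ Q   A^T ] [ x     ]   [-c ]
  [ A    0  ] [ lambda ] = [ b ]

Solving the linear system:
  x*      = (-1.5556, 3, 2.4444)
  lambda* = (15.3889, 4.9167)
  f(x*)   = 68.1111

x* = (-1.5556, 3, 2.4444), lambda* = (15.3889, 4.9167)


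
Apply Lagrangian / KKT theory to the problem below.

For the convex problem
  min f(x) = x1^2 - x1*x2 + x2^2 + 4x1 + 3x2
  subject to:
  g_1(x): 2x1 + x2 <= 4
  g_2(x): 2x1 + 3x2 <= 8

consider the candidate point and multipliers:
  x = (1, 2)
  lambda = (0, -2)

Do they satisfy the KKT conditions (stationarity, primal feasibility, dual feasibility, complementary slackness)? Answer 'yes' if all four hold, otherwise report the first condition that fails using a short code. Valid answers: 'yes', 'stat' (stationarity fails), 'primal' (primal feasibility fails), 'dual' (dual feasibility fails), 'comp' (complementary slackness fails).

Gradient of f: grad f(x) = Q x + c = (4, 6)
Constraint values g_i(x) = a_i^T x - b_i:
  g_1((1, 2)) = 0
  g_2((1, 2)) = 0
Stationarity residual: grad f(x) + sum_i lambda_i a_i = (0, 0)
  -> stationarity OK
Primal feasibility (all g_i <= 0): OK
Dual feasibility (all lambda_i >= 0): FAILS
Complementary slackness (lambda_i * g_i(x) = 0 for all i): OK

Verdict: the first failing condition is dual_feasibility -> dual.

dual


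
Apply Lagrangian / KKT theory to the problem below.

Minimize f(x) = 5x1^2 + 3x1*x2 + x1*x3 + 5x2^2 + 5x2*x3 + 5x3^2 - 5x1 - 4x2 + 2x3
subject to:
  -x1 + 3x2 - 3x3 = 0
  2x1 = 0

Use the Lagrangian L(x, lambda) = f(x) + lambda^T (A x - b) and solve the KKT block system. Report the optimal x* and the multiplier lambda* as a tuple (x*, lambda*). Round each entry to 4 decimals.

Form the Lagrangian:
  L(x, lambda) = (1/2) x^T Q x + c^T x + lambda^T (A x - b)
Stationarity (grad_x L = 0): Q x + c + A^T lambda = 0.
Primal feasibility: A x = b.

This gives the KKT block system:
  [ Q   A^T ] [ x     ]   [-c ]
  [ A    0  ] [ lambda ] = [ b ]

Solving the linear system:
  x*      = (0, 0.0667, 0.0667)
  lambda* = (1, 2.8667)
  f(x*)   = -0.0667

x* = (0, 0.0667, 0.0667), lambda* = (1, 2.8667)


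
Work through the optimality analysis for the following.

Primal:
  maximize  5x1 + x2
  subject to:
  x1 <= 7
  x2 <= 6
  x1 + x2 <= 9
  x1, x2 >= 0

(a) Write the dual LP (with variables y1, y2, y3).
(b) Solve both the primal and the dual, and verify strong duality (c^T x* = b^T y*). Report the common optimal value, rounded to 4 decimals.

The standard primal-dual pair for 'max c^T x s.t. A x <= b, x >= 0' is:
  Dual:  min b^T y  s.t.  A^T y >= c,  y >= 0.

So the dual LP is:
  minimize  7y1 + 6y2 + 9y3
  subject to:
    y1 + y3 >= 5
    y2 + y3 >= 1
    y1, y2, y3 >= 0

Solving the primal: x* = (7, 2).
  primal value c^T x* = 37.
Solving the dual: y* = (4, 0, 1).
  dual value b^T y* = 37.
Strong duality: c^T x* = b^T y*. Confirmed.

37


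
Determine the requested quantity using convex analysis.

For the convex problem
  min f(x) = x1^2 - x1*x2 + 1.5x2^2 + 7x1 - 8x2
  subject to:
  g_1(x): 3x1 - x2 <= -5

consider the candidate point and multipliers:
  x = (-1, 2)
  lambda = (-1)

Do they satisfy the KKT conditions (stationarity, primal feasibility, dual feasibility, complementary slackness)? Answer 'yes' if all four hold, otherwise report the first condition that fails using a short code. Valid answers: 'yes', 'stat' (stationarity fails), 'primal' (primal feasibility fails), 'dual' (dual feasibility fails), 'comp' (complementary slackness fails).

Gradient of f: grad f(x) = Q x + c = (3, -1)
Constraint values g_i(x) = a_i^T x - b_i:
  g_1((-1, 2)) = 0
Stationarity residual: grad f(x) + sum_i lambda_i a_i = (0, 0)
  -> stationarity OK
Primal feasibility (all g_i <= 0): OK
Dual feasibility (all lambda_i >= 0): FAILS
Complementary slackness (lambda_i * g_i(x) = 0 for all i): OK

Verdict: the first failing condition is dual_feasibility -> dual.

dual


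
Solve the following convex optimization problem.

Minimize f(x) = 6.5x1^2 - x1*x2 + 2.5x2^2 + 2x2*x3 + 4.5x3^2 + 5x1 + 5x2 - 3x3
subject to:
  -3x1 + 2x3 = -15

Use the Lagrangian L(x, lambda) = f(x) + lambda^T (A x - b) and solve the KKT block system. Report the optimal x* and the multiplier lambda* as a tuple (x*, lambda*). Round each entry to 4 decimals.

Form the Lagrangian:
  L(x, lambda) = (1/2) x^T Q x + c^T x + lambda^T (A x - b)
Stationarity (grad_x L = 0): Q x + c + A^T lambda = 0.
Primal feasibility: A x = b.

This gives the KKT block system:
  [ Q   A^T ] [ x     ]   [-c ]
  [ A    0  ] [ lambda ] = [ b ]

Solving the linear system:
  x*      = (2.9815, 0.8074, -3.0277)
  lambda* = (14.3174)
  f(x*)   = 121.3945

x* = (2.9815, 0.8074, -3.0277), lambda* = (14.3174)


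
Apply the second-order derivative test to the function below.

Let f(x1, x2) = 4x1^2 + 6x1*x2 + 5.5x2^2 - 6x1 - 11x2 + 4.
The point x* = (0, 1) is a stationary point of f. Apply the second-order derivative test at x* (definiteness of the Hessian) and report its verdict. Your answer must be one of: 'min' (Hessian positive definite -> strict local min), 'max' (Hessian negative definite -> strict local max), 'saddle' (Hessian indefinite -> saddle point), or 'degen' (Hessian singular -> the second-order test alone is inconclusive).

Compute the Hessian H = grad^2 f:
  H = [[8, 6], [6, 11]]
Verify stationarity: grad f(x*) = H x* + g = (0, 0).
Eigenvalues of H: 3.3153, 15.6847.
Both eigenvalues > 0, so H is positive definite -> x* is a strict local min.

min


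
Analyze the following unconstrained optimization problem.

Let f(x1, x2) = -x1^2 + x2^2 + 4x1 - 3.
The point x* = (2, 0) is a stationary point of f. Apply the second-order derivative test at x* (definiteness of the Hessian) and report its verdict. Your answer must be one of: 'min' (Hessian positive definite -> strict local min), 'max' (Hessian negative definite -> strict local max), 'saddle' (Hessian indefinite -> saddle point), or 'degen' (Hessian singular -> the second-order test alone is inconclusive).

Compute the Hessian H = grad^2 f:
  H = [[-2, 0], [0, 2]]
Verify stationarity: grad f(x*) = H x* + g = (0, 0).
Eigenvalues of H: -2, 2.
Eigenvalues have mixed signs, so H is indefinite -> x* is a saddle point.

saddle


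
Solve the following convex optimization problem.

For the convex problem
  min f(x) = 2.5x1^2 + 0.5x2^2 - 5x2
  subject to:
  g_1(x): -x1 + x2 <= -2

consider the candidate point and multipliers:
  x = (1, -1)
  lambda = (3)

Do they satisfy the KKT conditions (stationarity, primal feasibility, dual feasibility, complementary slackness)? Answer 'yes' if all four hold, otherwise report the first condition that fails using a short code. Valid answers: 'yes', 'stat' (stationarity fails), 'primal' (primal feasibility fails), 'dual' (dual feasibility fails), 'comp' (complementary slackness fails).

Gradient of f: grad f(x) = Q x + c = (5, -6)
Constraint values g_i(x) = a_i^T x - b_i:
  g_1((1, -1)) = 0
Stationarity residual: grad f(x) + sum_i lambda_i a_i = (2, -3)
  -> stationarity FAILS
Primal feasibility (all g_i <= 0): OK
Dual feasibility (all lambda_i >= 0): OK
Complementary slackness (lambda_i * g_i(x) = 0 for all i): OK

Verdict: the first failing condition is stationarity -> stat.

stat


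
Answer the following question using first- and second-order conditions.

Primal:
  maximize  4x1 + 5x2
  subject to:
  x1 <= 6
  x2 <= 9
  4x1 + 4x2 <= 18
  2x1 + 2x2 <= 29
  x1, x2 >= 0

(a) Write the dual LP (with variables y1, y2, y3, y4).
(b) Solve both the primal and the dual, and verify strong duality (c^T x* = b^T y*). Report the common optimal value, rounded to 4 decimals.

The standard primal-dual pair for 'max c^T x s.t. A x <= b, x >= 0' is:
  Dual:  min b^T y  s.t.  A^T y >= c,  y >= 0.

So the dual LP is:
  minimize  6y1 + 9y2 + 18y3 + 29y4
  subject to:
    y1 + 4y3 + 2y4 >= 4
    y2 + 4y3 + 2y4 >= 5
    y1, y2, y3, y4 >= 0

Solving the primal: x* = (0, 4.5).
  primal value c^T x* = 22.5.
Solving the dual: y* = (0, 0, 1.25, 0).
  dual value b^T y* = 22.5.
Strong duality: c^T x* = b^T y*. Confirmed.

22.5


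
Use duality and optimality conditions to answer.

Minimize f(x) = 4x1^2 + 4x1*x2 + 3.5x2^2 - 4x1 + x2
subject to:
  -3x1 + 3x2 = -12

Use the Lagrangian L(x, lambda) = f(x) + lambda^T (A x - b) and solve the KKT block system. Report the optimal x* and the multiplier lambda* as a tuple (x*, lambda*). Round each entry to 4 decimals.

Form the Lagrangian:
  L(x, lambda) = (1/2) x^T Q x + c^T x + lambda^T (A x - b)
Stationarity (grad_x L = 0): Q x + c + A^T lambda = 0.
Primal feasibility: A x = b.

This gives the KKT block system:
  [ Q   A^T ] [ x     ]   [-c ]
  [ A    0  ] [ lambda ] = [ b ]

Solving the linear system:
  x*      = (2.0435, -1.9565)
  lambda* = (1.5072)
  f(x*)   = 3.9783

x* = (2.0435, -1.9565), lambda* = (1.5072)


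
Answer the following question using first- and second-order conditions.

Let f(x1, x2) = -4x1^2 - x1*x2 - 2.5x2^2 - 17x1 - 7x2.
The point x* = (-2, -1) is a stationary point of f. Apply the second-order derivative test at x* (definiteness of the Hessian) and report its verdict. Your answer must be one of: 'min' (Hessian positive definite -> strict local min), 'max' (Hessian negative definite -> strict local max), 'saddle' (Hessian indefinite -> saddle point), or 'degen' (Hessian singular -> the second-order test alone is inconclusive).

Compute the Hessian H = grad^2 f:
  H = [[-8, -1], [-1, -5]]
Verify stationarity: grad f(x*) = H x* + g = (0, 0).
Eigenvalues of H: -8.3028, -4.6972.
Both eigenvalues < 0, so H is negative definite -> x* is a strict local max.

max


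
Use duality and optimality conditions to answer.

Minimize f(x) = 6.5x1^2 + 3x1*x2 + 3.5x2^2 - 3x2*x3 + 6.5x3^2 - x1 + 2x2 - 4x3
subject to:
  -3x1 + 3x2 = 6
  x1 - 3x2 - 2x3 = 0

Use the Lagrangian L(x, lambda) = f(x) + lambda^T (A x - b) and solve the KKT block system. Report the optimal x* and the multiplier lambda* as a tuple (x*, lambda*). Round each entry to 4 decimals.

Form the Lagrangian:
  L(x, lambda) = (1/2) x^T Q x + c^T x + lambda^T (A x - b)
Stationarity (grad_x L = 0): Q x + c + A^T lambda = 0.
Primal feasibility: A x = b.

This gives the KKT block system:
  [ Q   A^T ] [ x     ]   [-c ]
  [ A    0  ] [ lambda ] = [ b ]

Solving the linear system:
  x*      = (-1.7556, 0.2444, -1.2444)
  lambda* = (-11.1815, -10.4556)
  f(x*)   = 37.1556

x* = (-1.7556, 0.2444, -1.2444), lambda* = (-11.1815, -10.4556)


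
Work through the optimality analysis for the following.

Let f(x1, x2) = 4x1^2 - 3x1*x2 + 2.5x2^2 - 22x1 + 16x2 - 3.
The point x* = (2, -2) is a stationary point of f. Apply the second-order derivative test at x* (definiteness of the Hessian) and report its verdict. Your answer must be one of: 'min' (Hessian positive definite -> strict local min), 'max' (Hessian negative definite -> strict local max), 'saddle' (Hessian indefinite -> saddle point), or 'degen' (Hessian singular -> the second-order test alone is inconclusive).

Compute the Hessian H = grad^2 f:
  H = [[8, -3], [-3, 5]]
Verify stationarity: grad f(x*) = H x* + g = (0, 0).
Eigenvalues of H: 3.1459, 9.8541.
Both eigenvalues > 0, so H is positive definite -> x* is a strict local min.

min
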